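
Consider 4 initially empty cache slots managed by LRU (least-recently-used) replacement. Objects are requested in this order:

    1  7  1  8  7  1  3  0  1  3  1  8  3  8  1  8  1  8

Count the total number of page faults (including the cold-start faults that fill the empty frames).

6

1 → fault, frames [1]
7 → fault, frames [1, 7]
1 → hit
8 → fault, frames [7, 1, 8]
7 → hit
1 → hit
3 → fault, frames [8, 7, 1, 3]
0 → fault, evict 8, frames [7, 1, 3, 0]
1 → hit
3 → hit
1 → hit
8 → fault, evict 7, frames [0, 3, 1, 8]
3 → hit
8 → hit
1 → hit
8 → hit
1 → hit
8 → hit
Page faults: 6.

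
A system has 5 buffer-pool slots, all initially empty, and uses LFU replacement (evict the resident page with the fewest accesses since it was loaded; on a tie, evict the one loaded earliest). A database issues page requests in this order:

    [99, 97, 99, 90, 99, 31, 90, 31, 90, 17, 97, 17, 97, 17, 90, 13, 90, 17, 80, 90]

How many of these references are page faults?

7

99 → fault, frames (99)
97 → fault, frames (99 97)
99 → hit
90 → fault, frames (99 97 90)
99 → hit
31 → fault, frames (99 97 90 31)
90 → hit
31 → hit
90 → hit
17 → fault, frames (99 97 90 31 17)
97 → hit
17 → hit
97 → hit
17 → hit
90 → hit
13 → fault, evict 31, frames (99 97 90 17 13)
90 → hit
17 → hit
80 → fault, evict 13, frames (99 97 90 17 80)
90 → hit
Page faults: 7.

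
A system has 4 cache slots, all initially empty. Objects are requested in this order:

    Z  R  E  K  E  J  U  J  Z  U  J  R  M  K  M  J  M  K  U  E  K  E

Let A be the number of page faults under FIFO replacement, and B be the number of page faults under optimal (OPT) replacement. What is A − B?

4

Under FIFO: F F F F . F F . F . . F F F . F . . F F . . → 13 faults.
Under OPT: F F F F . F F . . . . . F F . . . . . F . . → 9 faults.
A − B = 13 − 9 = 4.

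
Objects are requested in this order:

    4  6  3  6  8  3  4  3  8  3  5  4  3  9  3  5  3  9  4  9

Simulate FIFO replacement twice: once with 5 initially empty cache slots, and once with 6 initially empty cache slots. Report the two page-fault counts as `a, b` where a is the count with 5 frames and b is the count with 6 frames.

7, 6

5 frames: F F F . F . . . . . F . . F . . . . F . → 7 faults.
6 frames: F F F . F . . . . . F . . F . . . . . . → 6 faults.
6 < 7: adding a frame reduced faults, as is typical.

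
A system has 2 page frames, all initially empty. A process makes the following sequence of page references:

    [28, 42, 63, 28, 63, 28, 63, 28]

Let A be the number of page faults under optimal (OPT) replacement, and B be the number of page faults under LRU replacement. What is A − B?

-1

Under OPT: F F F . . . . . → 3 faults.
Under LRU: F F F F . . . . → 4 faults.
A − B = 3 − 4 = -1.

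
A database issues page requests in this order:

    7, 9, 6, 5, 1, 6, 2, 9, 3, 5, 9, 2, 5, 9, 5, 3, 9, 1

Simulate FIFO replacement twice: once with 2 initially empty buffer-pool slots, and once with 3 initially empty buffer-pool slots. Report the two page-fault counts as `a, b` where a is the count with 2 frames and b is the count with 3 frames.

16, 13

2 frames: F F F F F F F F F F F F F F . F . F → 16 faults.
3 frames: F F F F F . F F F F . F . F . F . F → 13 faults.
13 < 16: adding a frame reduced faults, as is typical.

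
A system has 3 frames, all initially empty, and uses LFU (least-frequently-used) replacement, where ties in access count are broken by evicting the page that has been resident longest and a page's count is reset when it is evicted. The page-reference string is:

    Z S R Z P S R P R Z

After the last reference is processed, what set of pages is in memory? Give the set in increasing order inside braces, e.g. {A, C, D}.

{P, R, Z}

Z → miss, frames (Z)
S → miss, frames (Z S)
R → miss, frames (Z S R)
Z → hit
P → miss, evict S, frames (Z R P)
S → miss, evict R, frames (Z P S)
R → miss, evict P, frames (Z S R)
P → miss, evict S, frames (Z R P)
R → hit
Z → hit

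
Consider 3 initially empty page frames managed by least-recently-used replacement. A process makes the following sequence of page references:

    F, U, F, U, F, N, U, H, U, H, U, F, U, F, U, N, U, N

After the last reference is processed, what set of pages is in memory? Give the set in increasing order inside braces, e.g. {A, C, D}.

{F, N, U}

F → miss, frames (F)
U → miss, frames (F U)
F → hit
U → hit
F → hit
N → miss, frames (U F N)
U → hit
H → miss, evict F, frames (N U H)
U → hit
H → hit
U → hit
F → miss, evict N, frames (H U F)
U → hit
F → hit
U → hit
N → miss, evict H, frames (F U N)
U → hit
N → hit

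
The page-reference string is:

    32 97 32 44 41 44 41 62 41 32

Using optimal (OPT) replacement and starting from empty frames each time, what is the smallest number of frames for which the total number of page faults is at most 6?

f=1: 10 faults
f=2: 6 faults
f=3: 5 faults
f=4: 5 faults
f=5: 5 faults
Smallest f with faults ≤ 6 is 2.

2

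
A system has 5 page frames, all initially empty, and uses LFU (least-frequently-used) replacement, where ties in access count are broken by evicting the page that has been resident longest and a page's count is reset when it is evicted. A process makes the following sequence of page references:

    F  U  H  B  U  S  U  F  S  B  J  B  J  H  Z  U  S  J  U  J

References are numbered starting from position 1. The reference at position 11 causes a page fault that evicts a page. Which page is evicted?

pos 1: F → miss, frames (F)
pos 2: U → miss, frames (F U)
pos 3: H → miss, frames (F U H)
pos 4: B → miss, frames (F U H B)
pos 5: U → hit
pos 6: S → miss, frames (F U H B S)
pos 7: U → hit
pos 8: F → hit
pos 9: S → hit
pos 10: B → hit
pos 11: J → miss, evict H, frames (F U B S J)
At position 11, page H is evicted.

H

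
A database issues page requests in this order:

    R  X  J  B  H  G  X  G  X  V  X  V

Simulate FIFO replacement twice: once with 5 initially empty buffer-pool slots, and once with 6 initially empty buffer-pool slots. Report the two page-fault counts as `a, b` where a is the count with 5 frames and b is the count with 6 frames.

8, 7

5 frames: F F F F F F . . . F F . → 8 faults.
6 frames: F F F F F F . . . F . . → 7 faults.
7 < 8: adding a frame reduced faults, as is typical.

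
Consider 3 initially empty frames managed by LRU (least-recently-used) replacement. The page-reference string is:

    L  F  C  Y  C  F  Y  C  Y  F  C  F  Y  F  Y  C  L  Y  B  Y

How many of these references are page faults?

6

L: fault, frames [L]
F: fault, frames [L, F]
C: fault, frames [L, F, C]
Y: fault, evict L, frames [F, C, Y]
C: hit
F: hit
Y: hit
C: hit
Y: hit
F: hit
C: hit
F: hit
Y: hit
F: hit
Y: hit
C: hit
L: fault, evict F, frames [Y, C, L]
Y: hit
B: fault, evict C, frames [L, Y, B]
Y: hit
Page faults: 6.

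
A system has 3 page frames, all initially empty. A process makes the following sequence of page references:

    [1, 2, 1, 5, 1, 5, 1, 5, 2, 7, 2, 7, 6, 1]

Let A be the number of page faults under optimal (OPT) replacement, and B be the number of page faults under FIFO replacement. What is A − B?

Under OPT: F F . F . . . . . F . . F . → 5 faults.
Under FIFO: F F . F . . . . . F . . F F → 6 faults.
A − B = 5 − 6 = -1.

-1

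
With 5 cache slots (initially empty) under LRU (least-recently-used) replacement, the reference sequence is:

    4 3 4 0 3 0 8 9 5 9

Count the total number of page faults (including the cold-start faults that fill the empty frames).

6

4 → miss, frames [4]
3 → miss, frames [4, 3]
4 → hit
0 → miss, frames [3, 4, 0]
3 → hit
0 → hit
8 → miss, frames [4, 3, 0, 8]
9 → miss, frames [4, 3, 0, 8, 9]
5 → miss, evict 4, frames [3, 0, 8, 9, 5]
9 → hit
Page faults: 6.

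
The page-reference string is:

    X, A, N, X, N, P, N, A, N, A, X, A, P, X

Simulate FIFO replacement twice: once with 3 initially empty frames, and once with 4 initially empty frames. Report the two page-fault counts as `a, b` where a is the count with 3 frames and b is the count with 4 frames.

6, 4

3 frames: F F F . . F . . . . F F . . → 6 faults.
4 frames: F F F . . F . . . . . . . . → 4 faults.
4 < 6: adding a frame reduced faults, as is typical.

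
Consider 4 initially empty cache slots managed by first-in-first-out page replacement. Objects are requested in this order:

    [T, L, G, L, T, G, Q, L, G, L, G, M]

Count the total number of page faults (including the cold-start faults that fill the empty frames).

5

T -> fault, frames {T}
L -> fault, frames {T,L}
G -> fault, frames {T,L,G}
L -> hit
T -> hit
G -> hit
Q -> fault, frames {T,L,G,Q}
L -> hit
G -> hit
L -> hit
G -> hit
M -> fault, evict T, frames {L,G,Q,M}
Page faults: 5.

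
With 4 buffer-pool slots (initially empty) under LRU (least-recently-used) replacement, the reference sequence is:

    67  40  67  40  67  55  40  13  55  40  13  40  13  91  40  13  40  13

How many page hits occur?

13

67 -> fault, frames [67]
40 -> fault, frames [67, 40]
67 -> hit
40 -> hit
67 -> hit
55 -> fault, frames [40, 67, 55]
40 -> hit
13 -> fault, frames [67, 55, 40, 13]
55 -> hit
40 -> hit
13 -> hit
40 -> hit
13 -> hit
91 -> fault, evict 67, frames [55, 40, 13, 91]
40 -> hit
13 -> hit
40 -> hit
13 -> hit
Hits: 13.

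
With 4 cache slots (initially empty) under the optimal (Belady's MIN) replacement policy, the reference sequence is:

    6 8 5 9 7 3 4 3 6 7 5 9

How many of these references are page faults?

6 -> miss, frames [6]
8 -> miss, frames [6, 8]
5 -> miss, frames [6, 8, 5]
9 -> miss, frames [6, 8, 5, 9]
7 -> miss, evict 8, frames [6, 5, 9, 7]
3 -> miss, evict 9, frames [6, 5, 7, 3]
4 -> miss, evict 5, frames [6, 7, 3, 4]
3 -> hit
6 -> hit
7 -> hit
5 -> miss, evict 4, frames [6, 7, 3, 5]
9 -> miss, evict 5, frames [6, 7, 3, 9]
Page faults: 9.

9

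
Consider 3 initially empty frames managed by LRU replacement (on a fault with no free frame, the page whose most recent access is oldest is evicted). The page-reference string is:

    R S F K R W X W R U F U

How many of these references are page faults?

9

R → miss, frames [R]
S → miss, frames [R, S]
F → miss, frames [R, S, F]
K → miss, evict R, frames [S, F, K]
R → miss, evict S, frames [F, K, R]
W → miss, evict F, frames [K, R, W]
X → miss, evict K, frames [R, W, X]
W → hit
R → hit
U → miss, evict X, frames [W, R, U]
F → miss, evict W, frames [R, U, F]
U → hit
Page faults: 9.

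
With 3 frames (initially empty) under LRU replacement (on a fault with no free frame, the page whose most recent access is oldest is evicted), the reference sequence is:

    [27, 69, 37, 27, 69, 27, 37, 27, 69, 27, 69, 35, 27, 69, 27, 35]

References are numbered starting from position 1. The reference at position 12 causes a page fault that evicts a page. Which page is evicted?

37

pos 1: 27: miss, frames (27)
pos 2: 69: miss, frames (27 69)
pos 3: 37: miss, frames (27 69 37)
pos 4: 27: hit
pos 5: 69: hit
pos 6: 27: hit
pos 7: 37: hit
pos 8: 27: hit
pos 9: 69: hit
pos 10: 27: hit
pos 11: 69: hit
pos 12: 35: miss, evict 37, frames (27 69 35)
At position 12, page 37 is evicted.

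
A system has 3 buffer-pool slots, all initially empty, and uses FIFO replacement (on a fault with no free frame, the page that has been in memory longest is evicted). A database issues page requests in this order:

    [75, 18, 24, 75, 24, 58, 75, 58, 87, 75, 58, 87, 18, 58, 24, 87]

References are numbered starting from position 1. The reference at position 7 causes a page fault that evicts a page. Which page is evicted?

pos 1: 75 → fault, frames (75)
pos 2: 18 → fault, frames (75 18)
pos 3: 24 → fault, frames (75 18 24)
pos 4: 75 → hit
pos 5: 24 → hit
pos 6: 58 → fault, evict 75, frames (18 24 58)
pos 7: 75 → fault, evict 18, frames (24 58 75)
At position 7, page 18 is evicted.

18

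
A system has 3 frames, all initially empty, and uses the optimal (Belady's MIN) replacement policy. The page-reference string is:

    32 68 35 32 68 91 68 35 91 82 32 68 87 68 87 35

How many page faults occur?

32: miss, frames {32}
68: miss, frames {32,68}
35: miss, frames {32,68,35}
32: hit
68: hit
91: miss, evict 32, frames {68,35,91}
68: hit
35: hit
91: hit
82: miss, evict 91, frames {68,35,82}
32: miss, evict 82, frames {68,35,32}
68: hit
87: miss, evict 32, frames {68,35,87}
68: hit
87: hit
35: hit
Page faults: 7.

7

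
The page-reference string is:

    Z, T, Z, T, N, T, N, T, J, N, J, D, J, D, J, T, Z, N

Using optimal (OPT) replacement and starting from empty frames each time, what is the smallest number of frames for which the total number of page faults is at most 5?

5

f=1: 18 faults
f=2: 8 faults
f=3: 7 faults
f=4: 6 faults
f=5: 5 faults
Smallest f with faults ≤ 5 is 5.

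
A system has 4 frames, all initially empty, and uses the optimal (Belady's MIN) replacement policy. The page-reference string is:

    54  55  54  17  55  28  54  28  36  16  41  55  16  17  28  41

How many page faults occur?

8

54 -> fault, frames (54)
55 -> fault, frames (54 55)
54 -> hit
17 -> fault, frames (54 55 17)
55 -> hit
28 -> fault, frames (54 55 17 28)
54 -> hit
28 -> hit
36 -> fault, evict 54, frames (55 17 28 36)
16 -> fault, evict 36, frames (55 17 28 16)
41 -> fault, evict 28, frames (55 17 16 41)
55 -> hit
16 -> hit
17 -> hit
28 -> fault, evict 16, frames (55 17 41 28)
41 -> hit
Page faults: 8.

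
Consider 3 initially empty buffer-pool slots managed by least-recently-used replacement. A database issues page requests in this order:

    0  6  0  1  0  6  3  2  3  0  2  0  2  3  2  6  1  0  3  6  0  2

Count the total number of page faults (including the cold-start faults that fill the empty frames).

12

0: fault, frames (0)
6: fault, frames (0 6)
0: hit
1: fault, frames (6 0 1)
0: hit
6: hit
3: fault, evict 1, frames (0 6 3)
2: fault, evict 0, frames (6 3 2)
3: hit
0: fault, evict 6, frames (2 3 0)
2: hit
0: hit
2: hit
3: hit
2: hit
6: fault, evict 0, frames (3 2 6)
1: fault, evict 3, frames (2 6 1)
0: fault, evict 2, frames (6 1 0)
3: fault, evict 6, frames (1 0 3)
6: fault, evict 1, frames (0 3 6)
0: hit
2: fault, evict 3, frames (6 0 2)
Page faults: 12.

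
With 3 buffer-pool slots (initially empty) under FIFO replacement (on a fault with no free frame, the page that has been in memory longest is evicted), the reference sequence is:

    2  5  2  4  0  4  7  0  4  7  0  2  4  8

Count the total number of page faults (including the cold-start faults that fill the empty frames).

2: miss, frames {2}
5: miss, frames {2,5}
2: hit
4: miss, frames {2,5,4}
0: miss, evict 2, frames {5,4,0}
4: hit
7: miss, evict 5, frames {4,0,7}
0: hit
4: hit
7: hit
0: hit
2: miss, evict 4, frames {0,7,2}
4: miss, evict 0, frames {7,2,4}
8: miss, evict 7, frames {2,4,8}
Page faults: 8.

8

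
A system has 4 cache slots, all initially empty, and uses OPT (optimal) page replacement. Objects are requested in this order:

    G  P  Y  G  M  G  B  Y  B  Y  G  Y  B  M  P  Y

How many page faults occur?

6

G: fault, frames (G)
P: fault, frames (G P)
Y: fault, frames (G P Y)
G: hit
M: fault, frames (G P Y M)
G: hit
B: fault, evict P, frames (G Y M B)
Y: hit
B: hit
Y: hit
G: hit
Y: hit
B: hit
M: hit
P: fault, evict B, frames (G Y M P)
Y: hit
Page faults: 6.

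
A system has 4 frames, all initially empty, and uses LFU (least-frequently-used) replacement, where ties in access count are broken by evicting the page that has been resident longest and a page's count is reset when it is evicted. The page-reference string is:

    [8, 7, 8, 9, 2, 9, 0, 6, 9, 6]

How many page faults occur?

6

8: miss, frames (8)
7: miss, frames (8 7)
8: hit
9: miss, frames (8 7 9)
2: miss, frames (8 7 9 2)
9: hit
0: miss, evict 7, frames (8 9 2 0)
6: miss, evict 2, frames (8 9 0 6)
9: hit
6: hit
Page faults: 6.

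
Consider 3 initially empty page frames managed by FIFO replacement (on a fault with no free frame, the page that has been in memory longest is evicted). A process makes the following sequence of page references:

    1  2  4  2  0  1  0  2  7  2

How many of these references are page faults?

1 → fault, frames [1]
2 → fault, frames [1, 2]
4 → fault, frames [1, 2, 4]
2 → hit
0 → fault, evict 1, frames [2, 4, 0]
1 → fault, evict 2, frames [4, 0, 1]
0 → hit
2 → fault, evict 4, frames [0, 1, 2]
7 → fault, evict 0, frames [1, 2, 7]
2 → hit
Page faults: 7.

7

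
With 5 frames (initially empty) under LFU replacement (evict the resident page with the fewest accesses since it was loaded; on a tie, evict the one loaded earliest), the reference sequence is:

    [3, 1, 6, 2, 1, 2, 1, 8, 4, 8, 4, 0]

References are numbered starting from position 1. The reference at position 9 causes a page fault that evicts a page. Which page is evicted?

pos 1: 3 → fault, frames (3)
pos 2: 1 → fault, frames (3 1)
pos 3: 6 → fault, frames (3 1 6)
pos 4: 2 → fault, frames (3 1 6 2)
pos 5: 1 → hit
pos 6: 2 → hit
pos 7: 1 → hit
pos 8: 8 → fault, frames (3 1 6 2 8)
pos 9: 4 → fault, evict 3, frames (1 6 2 8 4)
At position 9, page 3 is evicted.

3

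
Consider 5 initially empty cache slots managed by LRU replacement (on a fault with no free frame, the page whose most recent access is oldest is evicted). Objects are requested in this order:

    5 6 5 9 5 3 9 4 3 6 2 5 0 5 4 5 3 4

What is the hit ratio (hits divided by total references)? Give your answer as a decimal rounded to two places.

5: miss, frames {5}
6: miss, frames {5,6}
5: hit
9: miss, frames {6,5,9}
5: hit
3: miss, frames {6,9,5,3}
9: hit
4: miss, frames {6,5,3,9,4}
3: hit
6: hit
2: miss, evict 5, frames {9,4,3,6,2}
5: miss, evict 9, frames {4,3,6,2,5}
0: miss, evict 4, frames {3,6,2,5,0}
5: hit
4: miss, evict 3, frames {6,2,0,5,4}
5: hit
3: miss, evict 6, frames {2,0,4,5,3}
4: hit
Hits: 8 of 18 references → 8/18 = 0.4444.

0.44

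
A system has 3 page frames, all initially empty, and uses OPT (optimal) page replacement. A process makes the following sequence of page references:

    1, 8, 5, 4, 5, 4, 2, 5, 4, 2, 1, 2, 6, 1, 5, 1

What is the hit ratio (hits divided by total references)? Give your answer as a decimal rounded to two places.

0.56

1 → miss, frames {1}
8 → miss, frames {1,8}
5 → miss, frames {1,8,5}
4 → miss, evict 8, frames {1,5,4}
5 → hit
4 → hit
2 → miss, evict 1, frames {5,4,2}
5 → hit
4 → hit
2 → hit
1 → miss, evict 4, frames {5,2,1}
2 → hit
6 → miss, evict 2, frames {5,1,6}
1 → hit
5 → hit
1 → hit
Hits: 9 of 16 references → 9/16 = 0.5625.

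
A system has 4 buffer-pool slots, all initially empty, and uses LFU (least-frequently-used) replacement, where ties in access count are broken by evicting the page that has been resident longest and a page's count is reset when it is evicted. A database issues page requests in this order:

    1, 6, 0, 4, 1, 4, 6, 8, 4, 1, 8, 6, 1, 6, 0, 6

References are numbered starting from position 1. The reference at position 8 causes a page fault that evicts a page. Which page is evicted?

0

pos 1: 1 → fault, frames {1}
pos 2: 6 → fault, frames {1,6}
pos 3: 0 → fault, frames {1,6,0}
pos 4: 4 → fault, frames {1,6,0,4}
pos 5: 1 → hit
pos 6: 4 → hit
pos 7: 6 → hit
pos 8: 8 → fault, evict 0, frames {1,6,4,8}
At position 8, page 0 is evicted.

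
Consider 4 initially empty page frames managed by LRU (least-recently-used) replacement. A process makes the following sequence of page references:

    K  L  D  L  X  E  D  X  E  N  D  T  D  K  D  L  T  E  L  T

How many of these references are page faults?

10

K → fault, frames (K)
L → fault, frames (K L)
D → fault, frames (K L D)
L → hit
X → fault, frames (K D L X)
E → fault, evict K, frames (D L X E)
D → hit
X → hit
E → hit
N → fault, evict L, frames (D X E N)
D → hit
T → fault, evict X, frames (E N D T)
D → hit
K → fault, evict E, frames (N T D K)
D → hit
L → fault, evict N, frames (T K D L)
T → hit
E → fault, evict K, frames (D L T E)
L → hit
T → hit
Page faults: 10.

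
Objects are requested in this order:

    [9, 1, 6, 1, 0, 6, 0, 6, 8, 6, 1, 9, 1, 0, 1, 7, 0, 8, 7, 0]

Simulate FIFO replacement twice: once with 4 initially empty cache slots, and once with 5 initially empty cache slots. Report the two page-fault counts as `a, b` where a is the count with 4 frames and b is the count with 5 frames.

4 frames: F F F . F . . . F . . F F . . F F F . . → 10 faults.
5 frames: F F F . F . . . F . . . . . . F . . . . → 6 faults.
6 < 10: adding a frame reduced faults, as is typical.

10, 6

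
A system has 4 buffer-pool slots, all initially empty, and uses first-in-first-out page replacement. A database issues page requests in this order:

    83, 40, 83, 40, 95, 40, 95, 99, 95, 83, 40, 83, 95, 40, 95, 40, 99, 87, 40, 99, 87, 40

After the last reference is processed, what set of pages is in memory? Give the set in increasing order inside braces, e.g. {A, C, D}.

83 -> miss, frames (83)
40 -> miss, frames (83 40)
83 -> hit
40 -> hit
95 -> miss, frames (83 40 95)
40 -> hit
95 -> hit
99 -> miss, frames (83 40 95 99)
95 -> hit
83 -> hit
40 -> hit
83 -> hit
95 -> hit
40 -> hit
95 -> hit
40 -> hit
99 -> hit
87 -> miss, evict 83, frames (40 95 99 87)
40 -> hit
99 -> hit
87 -> hit
40 -> hit

{40, 87, 95, 99}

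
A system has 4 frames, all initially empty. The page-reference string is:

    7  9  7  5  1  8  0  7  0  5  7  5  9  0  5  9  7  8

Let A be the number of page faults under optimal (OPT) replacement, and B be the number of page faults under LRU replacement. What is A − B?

-3

Under OPT: F F . F F F F . . . . . . . . . . F → 7 faults.
Under LRU: F F . F F F F F . F . . F . . . . F → 10 faults.
A − B = 7 − 10 = -3.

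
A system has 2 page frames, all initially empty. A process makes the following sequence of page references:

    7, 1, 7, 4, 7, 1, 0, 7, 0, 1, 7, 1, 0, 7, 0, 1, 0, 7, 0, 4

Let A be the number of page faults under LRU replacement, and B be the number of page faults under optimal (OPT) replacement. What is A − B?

Under LRU: F F . F . F F F . F F . F F . F . F . F → 13 faults.
Under OPT: F F . F . F F . . F . . F . . F . F . F → 10 faults.
A − B = 13 − 10 = 3.

3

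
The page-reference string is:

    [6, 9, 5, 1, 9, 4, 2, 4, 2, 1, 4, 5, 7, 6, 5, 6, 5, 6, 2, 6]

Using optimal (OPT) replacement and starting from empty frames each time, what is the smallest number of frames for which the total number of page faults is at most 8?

f=1: 20 faults
f=2: 11 faults
f=3: 9 faults
f=4: 8 faults
f=5: 7 faults
f=6: 7 faults
f=7: 7 faults
Smallest f with faults ≤ 8 is 4.

4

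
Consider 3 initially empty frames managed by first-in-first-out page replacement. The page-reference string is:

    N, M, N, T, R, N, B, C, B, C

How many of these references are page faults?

N: fault, frames {N}
M: fault, frames {N,M}
N: hit
T: fault, frames {N,M,T}
R: fault, evict N, frames {M,T,R}
N: fault, evict M, frames {T,R,N}
B: fault, evict T, frames {R,N,B}
C: fault, evict R, frames {N,B,C}
B: hit
C: hit
Page faults: 7.

7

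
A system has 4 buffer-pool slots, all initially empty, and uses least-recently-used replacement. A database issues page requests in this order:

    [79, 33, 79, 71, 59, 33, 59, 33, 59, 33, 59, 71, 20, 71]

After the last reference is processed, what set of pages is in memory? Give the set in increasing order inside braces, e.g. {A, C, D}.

{20, 33, 59, 71}

79 → fault, frames {79}
33 → fault, frames {79,33}
79 → hit
71 → fault, frames {33,79,71}
59 → fault, frames {33,79,71,59}
33 → hit
59 → hit
33 → hit
59 → hit
33 → hit
59 → hit
71 → hit
20 → fault, evict 79, frames {33,59,71,20}
71 → hit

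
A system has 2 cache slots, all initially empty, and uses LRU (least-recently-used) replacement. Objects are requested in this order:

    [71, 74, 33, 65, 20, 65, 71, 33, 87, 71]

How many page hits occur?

1

71 -> fault, frames [71]
74 -> fault, frames [71, 74]
33 -> fault, evict 71, frames [74, 33]
65 -> fault, evict 74, frames [33, 65]
20 -> fault, evict 33, frames [65, 20]
65 -> hit
71 -> fault, evict 20, frames [65, 71]
33 -> fault, evict 65, frames [71, 33]
87 -> fault, evict 71, frames [33, 87]
71 -> fault, evict 33, frames [87, 71]
Hits: 1.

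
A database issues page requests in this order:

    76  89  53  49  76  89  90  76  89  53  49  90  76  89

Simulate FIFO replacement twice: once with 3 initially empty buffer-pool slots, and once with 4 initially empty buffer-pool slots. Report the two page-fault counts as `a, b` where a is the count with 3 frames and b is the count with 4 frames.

11, 12

3 frames: F F F F F F F . . F F . F F → 11 faults.
4 frames: F F F F . . F F F F F F F F → 12 faults.
12 > 11: adding a frame increased faults — Belady's anomaly.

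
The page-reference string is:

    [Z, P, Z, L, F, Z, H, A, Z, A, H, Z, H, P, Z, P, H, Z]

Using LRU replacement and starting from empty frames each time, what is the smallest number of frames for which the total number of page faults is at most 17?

f=1: 18 faults
f=2: 14 faults
f=3: 7 faults
f=4: 7 faults
f=5: 7 faults
f=6: 6 faults
Smallest f with faults ≤ 17 is 2.

2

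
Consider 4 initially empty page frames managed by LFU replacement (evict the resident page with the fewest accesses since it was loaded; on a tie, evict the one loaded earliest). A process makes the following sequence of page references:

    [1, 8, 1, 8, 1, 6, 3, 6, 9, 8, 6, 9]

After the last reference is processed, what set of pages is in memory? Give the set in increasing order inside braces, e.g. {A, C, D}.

{1, 6, 8, 9}

1 → fault, frames (1)
8 → fault, frames (1 8)
1 → hit
8 → hit
1 → hit
6 → fault, frames (1 8 6)
3 → fault, frames (1 8 6 3)
6 → hit
9 → fault, evict 3, frames (1 8 6 9)
8 → hit
6 → hit
9 → hit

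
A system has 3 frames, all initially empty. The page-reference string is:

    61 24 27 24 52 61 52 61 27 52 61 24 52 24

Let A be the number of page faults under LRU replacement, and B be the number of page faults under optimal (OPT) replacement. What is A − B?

Under LRU: F F F . F F . . F . . F . . → 7 faults.
Under OPT: F F F . F . . . . . . F . . → 5 faults.
A − B = 7 − 5 = 2.

2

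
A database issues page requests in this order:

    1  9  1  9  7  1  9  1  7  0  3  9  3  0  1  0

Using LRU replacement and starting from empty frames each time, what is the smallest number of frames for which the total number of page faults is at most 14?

f=1: 16 faults
f=2: 11 faults
f=3: 7 faults
f=4: 7 faults
f=5: 5 faults
Smallest f with faults ≤ 14 is 2.

2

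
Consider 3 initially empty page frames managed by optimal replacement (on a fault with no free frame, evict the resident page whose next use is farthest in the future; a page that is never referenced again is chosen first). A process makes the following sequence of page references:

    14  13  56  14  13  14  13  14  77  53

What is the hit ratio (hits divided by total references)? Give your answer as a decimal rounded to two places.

14 -> miss, frames {14}
13 -> miss, frames {14,13}
56 -> miss, frames {14,13,56}
14 -> hit
13 -> hit
14 -> hit
13 -> hit
14 -> hit
77 -> miss, evict 56, frames {14,13,77}
53 -> miss, evict 77, frames {14,13,53}
Hits: 5 of 10 references → 5/10 = 0.5000.

0.50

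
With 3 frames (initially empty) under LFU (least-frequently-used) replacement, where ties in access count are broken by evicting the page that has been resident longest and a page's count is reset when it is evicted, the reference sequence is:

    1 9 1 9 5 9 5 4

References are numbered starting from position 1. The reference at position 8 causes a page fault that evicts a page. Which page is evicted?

1

pos 1: 1 -> fault, frames {1}
pos 2: 9 -> fault, frames {1,9}
pos 3: 1 -> hit
pos 4: 9 -> hit
pos 5: 5 -> fault, frames {1,9,5}
pos 6: 9 -> hit
pos 7: 5 -> hit
pos 8: 4 -> fault, evict 1, frames {9,5,4}
At position 8, page 1 is evicted.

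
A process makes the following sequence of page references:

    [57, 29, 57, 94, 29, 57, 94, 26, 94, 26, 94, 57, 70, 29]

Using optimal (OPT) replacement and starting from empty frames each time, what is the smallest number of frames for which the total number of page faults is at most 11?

2

f=1: 14 faults
f=2: 8 faults
f=3: 6 faults
f=4: 5 faults
f=5: 5 faults
Smallest f with faults ≤ 11 is 2.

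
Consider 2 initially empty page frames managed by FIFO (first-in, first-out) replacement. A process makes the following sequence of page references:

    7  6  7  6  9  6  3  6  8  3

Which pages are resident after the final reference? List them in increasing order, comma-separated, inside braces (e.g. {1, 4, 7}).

{3, 8}

7: fault, frames (7)
6: fault, frames (7 6)
7: hit
6: hit
9: fault, evict 7, frames (6 9)
6: hit
3: fault, evict 6, frames (9 3)
6: fault, evict 9, frames (3 6)
8: fault, evict 3, frames (6 8)
3: fault, evict 6, frames (8 3)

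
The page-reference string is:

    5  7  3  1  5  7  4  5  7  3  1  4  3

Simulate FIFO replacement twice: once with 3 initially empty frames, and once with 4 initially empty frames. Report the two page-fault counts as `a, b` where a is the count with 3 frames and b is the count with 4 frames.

3 frames: F F F F F F F . . F F . . → 9 faults.
4 frames: F F F F . . F F F F F F . → 10 faults.
10 > 9: adding a frame increased faults — Belady's anomaly.

9, 10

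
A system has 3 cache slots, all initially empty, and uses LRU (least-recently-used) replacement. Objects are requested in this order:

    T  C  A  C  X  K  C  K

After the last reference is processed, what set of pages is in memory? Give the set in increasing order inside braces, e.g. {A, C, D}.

T → fault, frames {T}
C → fault, frames {T,C}
A → fault, frames {T,C,A}
C → hit
X → fault, evict T, frames {A,C,X}
K → fault, evict A, frames {C,X,K}
C → hit
K → hit

{C, K, X}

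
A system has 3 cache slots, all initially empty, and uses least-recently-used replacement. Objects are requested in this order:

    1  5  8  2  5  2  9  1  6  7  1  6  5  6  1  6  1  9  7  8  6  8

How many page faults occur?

1 → miss, frames [1]
5 → miss, frames [1, 5]
8 → miss, frames [1, 5, 8]
2 → miss, evict 1, frames [5, 8, 2]
5 → hit
2 → hit
9 → miss, evict 8, frames [5, 2, 9]
1 → miss, evict 5, frames [2, 9, 1]
6 → miss, evict 2, frames [9, 1, 6]
7 → miss, evict 9, frames [1, 6, 7]
1 → hit
6 → hit
5 → miss, evict 7, frames [1, 6, 5]
6 → hit
1 → hit
6 → hit
1 → hit
9 → miss, evict 5, frames [6, 1, 9]
7 → miss, evict 6, frames [1, 9, 7]
8 → miss, evict 1, frames [9, 7, 8]
6 → miss, evict 9, frames [7, 8, 6]
8 → hit
Page faults: 13.

13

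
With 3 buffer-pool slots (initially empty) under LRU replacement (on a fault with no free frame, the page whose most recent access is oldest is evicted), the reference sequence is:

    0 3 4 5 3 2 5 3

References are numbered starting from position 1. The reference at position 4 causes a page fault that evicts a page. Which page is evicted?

pos 1: 0 -> fault, frames {0}
pos 2: 3 -> fault, frames {0,3}
pos 3: 4 -> fault, frames {0,3,4}
pos 4: 5 -> fault, evict 0, frames {3,4,5}
At position 4, page 0 is evicted.

0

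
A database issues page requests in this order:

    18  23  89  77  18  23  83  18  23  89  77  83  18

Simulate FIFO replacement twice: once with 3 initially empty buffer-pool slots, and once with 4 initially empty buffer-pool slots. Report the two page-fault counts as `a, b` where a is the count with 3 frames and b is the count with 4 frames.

10, 11

3 frames: F F F F F F F . . F F . F → 10 faults.
4 frames: F F F F . . F F F F F F F → 11 faults.
11 > 10: adding a frame increased faults — Belady's anomaly.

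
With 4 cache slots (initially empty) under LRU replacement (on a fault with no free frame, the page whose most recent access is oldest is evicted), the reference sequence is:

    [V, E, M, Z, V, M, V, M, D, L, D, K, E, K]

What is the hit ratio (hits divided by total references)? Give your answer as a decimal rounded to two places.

V -> fault, frames (V)
E -> fault, frames (V E)
M -> fault, frames (V E M)
Z -> fault, frames (V E M Z)
V -> hit
M -> hit
V -> hit
M -> hit
D -> fault, evict E, frames (Z V M D)
L -> fault, evict Z, frames (V M D L)
D -> hit
K -> fault, evict V, frames (M L D K)
E -> fault, evict M, frames (L D K E)
K -> hit
Hits: 6 of 14 references → 6/14 = 0.4286.

0.43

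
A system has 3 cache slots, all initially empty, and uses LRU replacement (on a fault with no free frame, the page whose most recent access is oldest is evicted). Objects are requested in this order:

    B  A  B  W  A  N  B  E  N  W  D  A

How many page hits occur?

B → miss, frames (B)
A → miss, frames (B A)
B → hit
W → miss, frames (A B W)
A → hit
N → miss, evict B, frames (W A N)
B → miss, evict W, frames (A N B)
E → miss, evict A, frames (N B E)
N → hit
W → miss, evict B, frames (E N W)
D → miss, evict E, frames (N W D)
A → miss, evict N, frames (W D A)
Hits: 3.

3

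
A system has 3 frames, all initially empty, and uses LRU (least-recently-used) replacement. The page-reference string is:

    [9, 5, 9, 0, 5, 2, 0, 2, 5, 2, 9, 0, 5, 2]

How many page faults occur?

9 → fault, frames (9)
5 → fault, frames (9 5)
9 → hit
0 → fault, frames (5 9 0)
5 → hit
2 → fault, evict 9, frames (0 5 2)
0 → hit
2 → hit
5 → hit
2 → hit
9 → fault, evict 0, frames (5 2 9)
0 → fault, evict 5, frames (2 9 0)
5 → fault, evict 2, frames (9 0 5)
2 → fault, evict 9, frames (0 5 2)
Page faults: 8.

8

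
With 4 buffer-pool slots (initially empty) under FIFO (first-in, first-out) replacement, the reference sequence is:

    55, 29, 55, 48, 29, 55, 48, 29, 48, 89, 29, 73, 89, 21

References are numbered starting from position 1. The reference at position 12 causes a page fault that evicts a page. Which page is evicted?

55

pos 1: 55: fault, frames [55]
pos 2: 29: fault, frames [55, 29]
pos 3: 55: hit
pos 4: 48: fault, frames [55, 29, 48]
pos 5: 29: hit
pos 6: 55: hit
pos 7: 48: hit
pos 8: 29: hit
pos 9: 48: hit
pos 10: 89: fault, frames [55, 29, 48, 89]
pos 11: 29: hit
pos 12: 73: fault, evict 55, frames [29, 48, 89, 73]
At position 12, page 55 is evicted.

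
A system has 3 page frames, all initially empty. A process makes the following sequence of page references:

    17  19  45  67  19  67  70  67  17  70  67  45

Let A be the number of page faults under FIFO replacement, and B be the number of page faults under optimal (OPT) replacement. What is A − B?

Under FIFO: F F F F . . F . F . . F → 7 faults.
Under OPT: F F F F . . F . . . . F → 6 faults.
A − B = 7 − 6 = 1.

1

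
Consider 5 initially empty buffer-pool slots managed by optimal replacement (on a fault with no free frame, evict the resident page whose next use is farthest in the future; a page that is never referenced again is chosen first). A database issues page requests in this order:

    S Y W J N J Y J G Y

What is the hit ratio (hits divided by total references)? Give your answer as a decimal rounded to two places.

S: miss, frames (S)
Y: miss, frames (S Y)
W: miss, frames (S Y W)
J: miss, frames (S Y W J)
N: miss, frames (S Y W J N)
J: hit
Y: hit
J: hit
G: miss, evict N, frames (S Y W J G)
Y: hit
Hits: 4 of 10 references → 4/10 = 0.4000.

0.40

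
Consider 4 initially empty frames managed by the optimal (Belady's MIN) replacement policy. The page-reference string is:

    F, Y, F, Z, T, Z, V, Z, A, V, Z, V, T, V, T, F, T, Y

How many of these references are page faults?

8

F -> miss, frames [F]
Y -> miss, frames [F, Y]
F -> hit
Z -> miss, frames [F, Y, Z]
T -> miss, frames [F, Y, Z, T]
Z -> hit
V -> miss, evict Y, frames [F, Z, T, V]
Z -> hit
A -> miss, evict F, frames [Z, T, V, A]
V -> hit
Z -> hit
V -> hit
T -> hit
V -> hit
T -> hit
F -> miss, evict A, frames [Z, T, V, F]
T -> hit
Y -> miss, evict F, frames [Z, T, V, Y]
Page faults: 8.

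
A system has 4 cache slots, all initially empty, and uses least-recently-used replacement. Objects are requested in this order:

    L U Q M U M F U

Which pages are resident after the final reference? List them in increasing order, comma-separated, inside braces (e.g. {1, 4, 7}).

L → miss, frames {L}
U → miss, frames {L,U}
Q → miss, frames {L,U,Q}
M → miss, frames {L,U,Q,M}
U → hit
M → hit
F → miss, evict L, frames {Q,U,M,F}
U → hit

{F, M, Q, U}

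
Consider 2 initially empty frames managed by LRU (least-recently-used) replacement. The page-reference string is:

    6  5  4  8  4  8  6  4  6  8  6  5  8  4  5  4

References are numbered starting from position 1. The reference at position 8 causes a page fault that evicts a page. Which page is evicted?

8

pos 1: 6 -> fault, frames (6)
pos 2: 5 -> fault, frames (6 5)
pos 3: 4 -> fault, evict 6, frames (5 4)
pos 4: 8 -> fault, evict 5, frames (4 8)
pos 5: 4 -> hit
pos 6: 8 -> hit
pos 7: 6 -> fault, evict 4, frames (8 6)
pos 8: 4 -> fault, evict 8, frames (6 4)
At position 8, page 8 is evicted.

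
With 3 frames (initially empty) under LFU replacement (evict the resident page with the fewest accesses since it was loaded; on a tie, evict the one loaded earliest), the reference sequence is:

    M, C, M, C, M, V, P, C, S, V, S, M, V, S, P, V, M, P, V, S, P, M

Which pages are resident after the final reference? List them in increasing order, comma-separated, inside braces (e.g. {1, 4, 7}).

M: fault, frames (M)
C: fault, frames (M C)
M: hit
C: hit
M: hit
V: fault, frames (M C V)
P: fault, evict V, frames (M C P)
C: hit
S: fault, evict P, frames (M C S)
V: fault, evict S, frames (M C V)
S: fault, evict V, frames (M C S)
M: hit
V: fault, evict S, frames (M C V)
S: fault, evict V, frames (M C S)
P: fault, evict S, frames (M C P)
V: fault, evict P, frames (M C V)
M: hit
P: fault, evict V, frames (M C P)
V: fault, evict P, frames (M C V)
S: fault, evict V, frames (M C S)
P: fault, evict S, frames (M C P)
M: hit

{C, M, P}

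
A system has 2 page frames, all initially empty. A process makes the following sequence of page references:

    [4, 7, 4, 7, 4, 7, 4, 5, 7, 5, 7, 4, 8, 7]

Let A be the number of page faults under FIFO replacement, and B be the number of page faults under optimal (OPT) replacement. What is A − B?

1

Under FIFO: F F . . . . . F . . . F F F → 6 faults.
Under OPT: F F . . . . . F . . . F F . → 5 faults.
A − B = 6 − 5 = 1.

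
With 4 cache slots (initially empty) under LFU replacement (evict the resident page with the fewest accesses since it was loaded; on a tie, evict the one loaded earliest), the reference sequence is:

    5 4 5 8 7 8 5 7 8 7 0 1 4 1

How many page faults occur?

5 -> miss, frames (5)
4 -> miss, frames (5 4)
5 -> hit
8 -> miss, frames (5 4 8)
7 -> miss, frames (5 4 8 7)
8 -> hit
5 -> hit
7 -> hit
8 -> hit
7 -> hit
0 -> miss, evict 4, frames (5 8 7 0)
1 -> miss, evict 0, frames (5 8 7 1)
4 -> miss, evict 1, frames (5 8 7 4)
1 -> miss, evict 4, frames (5 8 7 1)
Page faults: 8.

8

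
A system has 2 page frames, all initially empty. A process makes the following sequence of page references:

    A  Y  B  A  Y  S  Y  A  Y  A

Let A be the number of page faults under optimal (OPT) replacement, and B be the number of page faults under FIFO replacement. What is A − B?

Under OPT: F F F . F F . F . . → 6 faults.
Under FIFO: F F F F F F . F F . → 8 faults.
A − B = 6 − 8 = -2.

-2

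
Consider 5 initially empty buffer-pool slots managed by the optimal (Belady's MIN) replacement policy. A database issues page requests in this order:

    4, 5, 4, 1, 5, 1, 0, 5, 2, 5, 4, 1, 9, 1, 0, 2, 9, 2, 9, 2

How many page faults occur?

6

4 -> miss, frames (4)
5 -> miss, frames (4 5)
4 -> hit
1 -> miss, frames (4 5 1)
5 -> hit
1 -> hit
0 -> miss, frames (4 5 1 0)
5 -> hit
2 -> miss, frames (4 5 1 0 2)
5 -> hit
4 -> hit
1 -> hit
9 -> miss, evict 5, frames (4 1 0 2 9)
1 -> hit
0 -> hit
2 -> hit
9 -> hit
2 -> hit
9 -> hit
2 -> hit
Page faults: 6.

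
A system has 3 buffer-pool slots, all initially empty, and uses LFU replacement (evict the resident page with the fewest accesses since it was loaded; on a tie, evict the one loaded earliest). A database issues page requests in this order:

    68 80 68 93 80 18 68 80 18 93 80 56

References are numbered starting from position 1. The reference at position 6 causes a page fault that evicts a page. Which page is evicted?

93

pos 1: 68 → fault, frames {68}
pos 2: 80 → fault, frames {68,80}
pos 3: 68 → hit
pos 4: 93 → fault, frames {68,80,93}
pos 5: 80 → hit
pos 6: 18 → fault, evict 93, frames {68,80,18}
At position 6, page 93 is evicted.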